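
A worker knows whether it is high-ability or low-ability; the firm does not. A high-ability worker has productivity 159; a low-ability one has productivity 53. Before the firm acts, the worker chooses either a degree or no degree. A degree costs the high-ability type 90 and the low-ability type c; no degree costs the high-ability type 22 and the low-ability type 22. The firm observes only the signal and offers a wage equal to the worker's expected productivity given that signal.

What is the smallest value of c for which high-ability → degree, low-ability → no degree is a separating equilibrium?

Under separation: degree → high-ability (pays 159); no degree → low-ability (pays 53).
High-ability: 159 − 90 = 69 ≥ 53 − 22 = 31. Holds regardless of c. ✓
Low-ability: 53 − 22 ≥ 159 − c, so c ≥ 159 − 31 = 128.

128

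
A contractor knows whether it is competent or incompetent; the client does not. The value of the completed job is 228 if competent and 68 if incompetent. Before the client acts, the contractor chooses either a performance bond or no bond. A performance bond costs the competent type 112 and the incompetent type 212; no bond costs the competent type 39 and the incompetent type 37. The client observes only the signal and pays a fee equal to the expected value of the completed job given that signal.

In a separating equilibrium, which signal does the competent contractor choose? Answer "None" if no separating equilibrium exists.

bond

Try competent → bond, incompetent → no bond:
  Under separation the client infers type exactly: bond → competent (pays 228), no bond → incompetent (pays 68).
  Competent: bond gives 228 − 112 = 116; no bond gives 68 − 39 = 29. No deviation. ✓
  Incompetent: no bond gives 68 − 37 = 31; bond gives 228 − 212 = 16. No deviation. ✓
Both hold — the competent type sends bond.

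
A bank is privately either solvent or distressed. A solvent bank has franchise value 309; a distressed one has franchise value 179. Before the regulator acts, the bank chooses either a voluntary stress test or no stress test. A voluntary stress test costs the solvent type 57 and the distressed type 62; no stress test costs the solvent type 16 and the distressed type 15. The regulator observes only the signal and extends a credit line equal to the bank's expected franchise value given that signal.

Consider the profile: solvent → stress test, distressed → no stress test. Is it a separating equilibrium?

Under separation the regulator infers type exactly: stress test → solvent (pays 309), no stress test → distressed (pays 179).
Solvent: stress test gives 309 − 57 = 252; no stress test gives 179 − 16 = 163. No deviation. ✓
Distressed: no stress test gives 179 − 15 = 164; stress test gives 309 − 62 = 247. Would deviate. ✗

No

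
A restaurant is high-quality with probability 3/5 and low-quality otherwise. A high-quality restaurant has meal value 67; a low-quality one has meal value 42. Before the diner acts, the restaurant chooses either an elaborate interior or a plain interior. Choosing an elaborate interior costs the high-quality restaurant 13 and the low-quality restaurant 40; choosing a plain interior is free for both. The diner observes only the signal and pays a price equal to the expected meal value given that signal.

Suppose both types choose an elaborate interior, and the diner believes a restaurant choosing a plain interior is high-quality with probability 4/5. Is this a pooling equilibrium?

No

On the equilibrium path (elaborate interior) the diner holds the prior 3/5 and pays 3/5·67 + 2/5·42 = 57. Off-path (plain interior) belief 4/5 gives 4/5·67 + 1/5·42 = 62.
High-quality: elaborate interior gives 57 − 13 = 44; plain interior gives 62 − 0 = 62. Deviates. ✗
Low-quality: elaborate interior gives 57 − 40 = 17; plain interior gives 62 − 0 = 62. Deviates. ✗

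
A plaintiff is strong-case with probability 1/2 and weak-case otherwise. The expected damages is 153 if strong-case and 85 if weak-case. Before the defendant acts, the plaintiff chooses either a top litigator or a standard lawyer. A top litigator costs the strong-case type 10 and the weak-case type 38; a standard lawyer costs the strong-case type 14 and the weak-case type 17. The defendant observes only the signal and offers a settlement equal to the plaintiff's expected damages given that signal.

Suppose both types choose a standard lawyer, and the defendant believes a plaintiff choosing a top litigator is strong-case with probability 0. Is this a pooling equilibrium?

At the pooled signal (standard lawyer) the defendant holds the prior 1/2 and pays 1/2·153 + 1/2·85 = 119. Off-path (top litigator) belief 0 gives 0·153 + 1·85 = 85.
Strong-case: standard lawyer gives 119 − 14 = 105; top litigator gives 85 − 10 = 75. Stays. ✓
Weak-case: standard lawyer gives 119 − 17 = 102; top litigator gives 85 − 38 = 47. Stays. ✓

Yes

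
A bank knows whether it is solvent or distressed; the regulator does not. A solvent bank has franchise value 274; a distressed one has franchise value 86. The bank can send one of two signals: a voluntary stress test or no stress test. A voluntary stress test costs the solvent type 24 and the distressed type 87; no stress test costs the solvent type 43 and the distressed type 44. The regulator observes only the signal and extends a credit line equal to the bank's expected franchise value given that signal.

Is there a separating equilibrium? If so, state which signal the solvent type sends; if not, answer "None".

Try solvent → stress test, distressed → no stress test:
  If types separate, stress test earns payment 274 and no stress test earns 86.
  Solvent: stress test gives 274 − 24 = 250; no stress test gives 86 − 43 = 43. No deviation. ✓
  Distressed: no stress test gives 86 − 44 = 42; stress test gives 274 − 87 = 187. Would deviate. ✗
Try solvent → no stress test, distressed → stress test:
  If types separate, no stress test earns payment 274 and stress test earns 86.
  Solvent: no stress test gives 274 − 43 = 231; stress test gives 86 − 24 = 62. No deviation. ✓
  Distressed: stress test gives 86 − 87 = -1; no stress test gives 274 − 44 = 230. Would deviate. ✗
Neither assignment is incentive-compatible.

None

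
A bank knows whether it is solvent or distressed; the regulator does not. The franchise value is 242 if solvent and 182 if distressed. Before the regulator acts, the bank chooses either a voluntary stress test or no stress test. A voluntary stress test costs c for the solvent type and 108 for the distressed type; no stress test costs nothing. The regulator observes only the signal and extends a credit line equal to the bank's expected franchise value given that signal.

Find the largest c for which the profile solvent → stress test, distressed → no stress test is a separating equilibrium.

60

Under separation: stress test → solvent (pays 242); no stress test → distressed (pays 182).
Distressed: 182 − 0 = 182 ≥ 242 − 108 = 134. Holds regardless of c. ✓
Solvent: 242 − c ≥ 182 − 0, so c ≤ 242 − 182 = 60.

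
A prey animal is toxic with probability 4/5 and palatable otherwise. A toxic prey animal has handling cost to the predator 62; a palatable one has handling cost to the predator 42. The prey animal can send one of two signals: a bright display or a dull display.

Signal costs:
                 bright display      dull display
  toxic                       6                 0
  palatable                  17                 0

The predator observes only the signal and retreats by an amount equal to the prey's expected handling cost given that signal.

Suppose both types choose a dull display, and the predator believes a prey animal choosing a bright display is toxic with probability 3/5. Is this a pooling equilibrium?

Yes

At the pooled signal (dull display) the predator holds the prior 4/5 and pays 4/5·62 + 1/5·42 = 58. Off-path (bright display) belief 3/5 gives 3/5·62 + 2/5·42 = 54.
Toxic: dull display gives 58 − 0 = 58; bright display gives 54 − 6 = 48. Stays. ✓
Palatable: dull display gives 58 − 0 = 58; bright display gives 54 − 17 = 37. Stays. ✓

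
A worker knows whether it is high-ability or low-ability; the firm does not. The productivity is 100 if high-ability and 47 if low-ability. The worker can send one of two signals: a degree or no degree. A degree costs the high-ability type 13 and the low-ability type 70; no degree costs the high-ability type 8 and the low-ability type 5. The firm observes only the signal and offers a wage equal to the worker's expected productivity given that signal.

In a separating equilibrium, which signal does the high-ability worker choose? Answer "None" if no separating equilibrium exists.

degree

Try high-ability → degree, low-ability → no degree:
  Under separation the firm infers type exactly: degree → high-ability (pays 100), no degree → low-ability (pays 47).
  High-ability: degree gives 100 − 13 = 87; no degree gives 47 − 8 = 39. No deviation. ✓
  Low-ability: no degree gives 47 − 5 = 42; degree gives 100 − 70 = 30. No deviation. ✓
Both hold — the high-ability type sends degree.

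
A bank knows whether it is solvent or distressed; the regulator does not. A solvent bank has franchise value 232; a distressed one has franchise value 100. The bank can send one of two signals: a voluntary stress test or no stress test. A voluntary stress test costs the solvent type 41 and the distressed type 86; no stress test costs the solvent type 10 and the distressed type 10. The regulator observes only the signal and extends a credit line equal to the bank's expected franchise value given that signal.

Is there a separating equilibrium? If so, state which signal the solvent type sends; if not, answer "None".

Try solvent → stress test, distressed → no stress test:
  If types separate, stress test earns payment 232 and no stress test earns 100.
  Solvent: stress test gives 232 − 41 = 191; no stress test gives 100 − 10 = 90. No deviation. ✓
  Distressed: no stress test gives 100 − 10 = 90; stress test gives 232 − 86 = 146. Would deviate. ✗
Try solvent → no stress test, distressed → stress test:
  If types separate, no stress test earns payment 232 and stress test earns 100.
  Solvent: no stress test gives 232 − 10 = 222; stress test gives 100 − 41 = 59. No deviation. ✓
  Distressed: stress test gives 100 − 86 = 14; no stress test gives 232 − 10 = 222. Would deviate. ✗
Neither assignment is incentive-compatible.

None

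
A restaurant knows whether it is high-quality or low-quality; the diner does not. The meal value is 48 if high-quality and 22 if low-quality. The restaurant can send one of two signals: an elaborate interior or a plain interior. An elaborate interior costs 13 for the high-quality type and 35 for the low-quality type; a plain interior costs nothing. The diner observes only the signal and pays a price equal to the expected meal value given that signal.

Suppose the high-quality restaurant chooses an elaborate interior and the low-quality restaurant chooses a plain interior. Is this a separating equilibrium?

If types separate, elaborate interior earns payment 48 and plain interior earns 22.
High-quality: elaborate interior gives 48 − 13 = 35; plain interior gives 22 − 0 = 22. No deviation. ✓
Low-quality: plain interior gives 22 − 0 = 22; elaborate interior gives 48 − 35 = 13. No deviation. ✓
Both incentive constraints hold.

Yes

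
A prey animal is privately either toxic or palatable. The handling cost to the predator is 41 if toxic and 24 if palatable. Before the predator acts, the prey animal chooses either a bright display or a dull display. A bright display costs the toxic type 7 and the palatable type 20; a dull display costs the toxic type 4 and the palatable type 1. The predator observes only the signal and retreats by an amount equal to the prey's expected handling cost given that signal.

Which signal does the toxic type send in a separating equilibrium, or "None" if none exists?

Try toxic → bright display, palatable → dull display:
  If types separate, bright display earns payment 41 and dull display earns 24.
  Toxic: bright display gives 41 − 7 = 34; dull display gives 24 − 4 = 20. No deviation. ✓
  Palatable: dull display gives 24 − 1 = 23; bright display gives 41 − 20 = 21. No deviation. ✓
Both hold — the toxic type sends bright display.

bright display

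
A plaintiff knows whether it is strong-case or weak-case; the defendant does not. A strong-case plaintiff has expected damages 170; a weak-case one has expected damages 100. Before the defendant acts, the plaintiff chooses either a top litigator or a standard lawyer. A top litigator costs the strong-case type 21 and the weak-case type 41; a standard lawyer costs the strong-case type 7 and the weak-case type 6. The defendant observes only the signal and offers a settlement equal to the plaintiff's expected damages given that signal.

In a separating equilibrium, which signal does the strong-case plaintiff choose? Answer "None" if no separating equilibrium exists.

Try strong-case → top litigator, weak-case → standard lawyer:
  If types separate, top litigator earns payment 170 and standard lawyer earns 100.
  Strong-case: top litigator gives 170 − 21 = 149; standard lawyer gives 100 − 7 = 93. No deviation. ✓
  Weak-case: standard lawyer gives 100 − 6 = 94; top litigator gives 170 − 41 = 129. Would deviate. ✗
Try strong-case → standard lawyer, weak-case → top litigator:
  If types separate, standard lawyer earns payment 170 and top litigator earns 100.
  Strong-case: standard lawyer gives 170 − 7 = 163; top litigator gives 100 − 21 = 79. No deviation. ✓
  Weak-case: top litigator gives 100 − 41 = 59; standard lawyer gives 170 − 6 = 164. Would deviate. ✗
Neither assignment is incentive-compatible.

None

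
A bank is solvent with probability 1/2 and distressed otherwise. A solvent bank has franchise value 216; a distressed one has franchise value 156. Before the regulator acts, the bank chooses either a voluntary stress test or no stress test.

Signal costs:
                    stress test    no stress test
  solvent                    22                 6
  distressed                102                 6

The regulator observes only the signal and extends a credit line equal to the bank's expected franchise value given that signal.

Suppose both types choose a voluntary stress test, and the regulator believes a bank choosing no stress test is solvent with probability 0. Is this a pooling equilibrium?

At the pooled signal (stress test) the regulator holds the prior 1/2 and pays 1/2·216 + 1/2·156 = 186. Off-path (no stress test) belief 0 gives 0·216 + 1·156 = 156.
Solvent: stress test gives 186 − 22 = 164; no stress test gives 156 − 6 = 150. Stays. ✓
Distressed: stress test gives 186 − 102 = 84; no stress test gives 156 − 6 = 150. Deviates. ✗

No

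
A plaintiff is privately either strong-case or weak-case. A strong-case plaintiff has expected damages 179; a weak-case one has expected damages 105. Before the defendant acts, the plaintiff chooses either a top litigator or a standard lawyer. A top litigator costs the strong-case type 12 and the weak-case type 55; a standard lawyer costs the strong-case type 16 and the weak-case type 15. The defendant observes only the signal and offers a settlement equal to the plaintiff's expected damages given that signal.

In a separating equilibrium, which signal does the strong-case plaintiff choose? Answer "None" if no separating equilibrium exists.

None

Try strong-case → top litigator, weak-case → standard lawyer:
  If types separate, top litigator earns payment 179 and standard lawyer earns 105.
  Strong-case: top litigator gives 179 − 12 = 167; standard lawyer gives 105 − 16 = 89. No deviation. ✓
  Weak-case: standard lawyer gives 105 − 15 = 90; top litigator gives 179 − 55 = 124. Would deviate. ✗
Try strong-case → standard lawyer, weak-case → top litigator:
  If types separate, standard lawyer earns payment 179 and top litigator earns 105.
  Strong-case: standard lawyer gives 179 − 16 = 163; top litigator gives 105 − 12 = 93. No deviation. ✓
  Weak-case: top litigator gives 105 − 55 = 50; standard lawyer gives 179 − 15 = 164. Would deviate. ✗
Neither assignment is incentive-compatible.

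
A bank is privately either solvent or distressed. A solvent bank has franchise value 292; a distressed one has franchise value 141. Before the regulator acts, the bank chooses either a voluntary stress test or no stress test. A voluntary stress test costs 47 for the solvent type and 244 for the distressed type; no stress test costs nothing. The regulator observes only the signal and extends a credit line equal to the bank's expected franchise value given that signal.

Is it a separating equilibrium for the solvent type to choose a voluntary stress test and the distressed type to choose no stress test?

Yes

If types separate, stress test earns payment 292 and no stress test earns 141.
Solvent: stress test gives 292 − 47 = 245; no stress test gives 141 − 0 = 141. No deviation. ✓
Distressed: no stress test gives 141 − 0 = 141; stress test gives 292 − 244 = 48. No deviation. ✓
Neither type gains from mimicking the other.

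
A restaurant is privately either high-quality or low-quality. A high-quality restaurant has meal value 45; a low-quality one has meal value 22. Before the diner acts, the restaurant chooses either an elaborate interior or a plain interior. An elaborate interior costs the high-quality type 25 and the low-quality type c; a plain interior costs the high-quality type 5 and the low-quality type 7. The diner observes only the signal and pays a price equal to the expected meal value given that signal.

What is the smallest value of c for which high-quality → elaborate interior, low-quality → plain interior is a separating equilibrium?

Under separation: elaborate interior → high-quality (pays 45); plain interior → low-quality (pays 22).
High-quality: 45 − 25 = 20 ≥ 22 − 5 = 17. Holds regardless of c. ✓
Low-quality: 22 − 7 ≥ 45 − c, so c ≥ 45 − 15 = 30.

30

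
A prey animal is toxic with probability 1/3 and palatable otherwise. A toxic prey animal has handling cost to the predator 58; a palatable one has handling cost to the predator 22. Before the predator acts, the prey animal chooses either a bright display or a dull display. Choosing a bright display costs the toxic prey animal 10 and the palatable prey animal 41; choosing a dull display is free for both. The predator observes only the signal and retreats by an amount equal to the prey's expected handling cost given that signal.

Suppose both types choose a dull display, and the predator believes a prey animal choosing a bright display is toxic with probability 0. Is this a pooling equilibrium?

At the pooled signal (dull display) the predator holds the prior 1/3 and pays 1/3·58 + 2/3·22 = 34. Off-path (bright display) belief 0 gives 0·58 + 1·22 = 22.
Toxic: dull display gives 34 − 0 = 34; bright display gives 22 − 10 = 12. Stays. ✓
Palatable: dull display gives 34 − 0 = 34; bright display gives 22 − 41 = -19. Stays. ✓

Yes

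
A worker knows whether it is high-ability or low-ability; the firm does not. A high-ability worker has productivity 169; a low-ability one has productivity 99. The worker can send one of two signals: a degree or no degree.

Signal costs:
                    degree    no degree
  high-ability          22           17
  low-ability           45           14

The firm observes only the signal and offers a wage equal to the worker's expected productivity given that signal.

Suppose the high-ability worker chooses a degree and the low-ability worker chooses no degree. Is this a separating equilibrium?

Under separation the firm infers type exactly: degree → high-ability (pays 169), no degree → low-ability (pays 99).
High-ability: degree gives 169 − 22 = 147; no degree gives 99 − 17 = 82. No deviation. ✓
Low-ability: no degree gives 99 − 14 = 85; degree gives 169 − 45 = 124. Would deviate. ✗

No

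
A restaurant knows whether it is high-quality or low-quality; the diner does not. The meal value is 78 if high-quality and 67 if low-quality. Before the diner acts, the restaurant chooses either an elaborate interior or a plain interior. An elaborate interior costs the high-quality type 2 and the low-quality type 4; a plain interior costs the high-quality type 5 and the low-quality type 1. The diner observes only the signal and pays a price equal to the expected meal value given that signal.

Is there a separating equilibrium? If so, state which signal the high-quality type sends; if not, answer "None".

Try high-quality → elaborate interior, low-quality → plain interior:
  Under separation the diner infers type exactly: elaborate interior → high-quality (pays 78), plain interior → low-quality (pays 67).
  High-quality: elaborate interior gives 78 − 2 = 76; plain interior gives 67 − 5 = 62. No deviation. ✓
  Low-quality: plain interior gives 67 − 1 = 66; elaborate interior gives 78 − 4 = 74. Would deviate. ✗
Try high-quality → plain interior, low-quality → elaborate interior:
  Under separation the diner infers type exactly: plain interior → high-quality (pays 78), elaborate interior → low-quality (pays 67).
  High-quality: plain interior gives 78 − 5 = 73; elaborate interior gives 67 − 2 = 65. No deviation. ✓
  Low-quality: elaborate interior gives 67 − 4 = 63; plain interior gives 78 − 1 = 77. Would deviate. ✗
Neither assignment is incentive-compatible.

None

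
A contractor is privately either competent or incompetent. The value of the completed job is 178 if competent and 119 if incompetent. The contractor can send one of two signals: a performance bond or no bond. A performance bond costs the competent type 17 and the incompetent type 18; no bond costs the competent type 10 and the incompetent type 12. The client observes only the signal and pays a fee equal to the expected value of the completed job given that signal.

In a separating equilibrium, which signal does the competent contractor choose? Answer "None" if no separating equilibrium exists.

Try competent → bond, incompetent → no bond:
  If types separate, bond earns payment 178 and no bond earns 119.
  Competent: bond gives 178 − 17 = 161; no bond gives 119 − 10 = 109. No deviation. ✓
  Incompetent: no bond gives 119 − 12 = 107; bond gives 178 − 18 = 160. Would deviate. ✗
Try competent → no bond, incompetent → bond:
  If types separate, no bond earns payment 178 and bond earns 119.
  Competent: no bond gives 178 − 10 = 168; bond gives 119 − 17 = 102. No deviation. ✓
  Incompetent: bond gives 119 − 18 = 101; no bond gives 178 − 12 = 166. Would deviate. ✗
Neither assignment is incentive-compatible.

None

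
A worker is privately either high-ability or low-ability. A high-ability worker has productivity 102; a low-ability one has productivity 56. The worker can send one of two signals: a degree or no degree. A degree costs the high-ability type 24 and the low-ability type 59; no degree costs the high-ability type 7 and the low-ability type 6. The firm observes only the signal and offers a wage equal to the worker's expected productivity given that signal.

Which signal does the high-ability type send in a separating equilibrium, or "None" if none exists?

Try high-ability → degree, low-ability → no degree:
  If types separate, degree earns payment 102 and no degree earns 56.
  High-ability: degree gives 102 − 24 = 78; no degree gives 56 − 7 = 49. No deviation. ✓
  Low-ability: no degree gives 56 − 6 = 50; degree gives 102 − 59 = 43. No deviation. ✓
Both hold — the high-ability type sends degree.

degree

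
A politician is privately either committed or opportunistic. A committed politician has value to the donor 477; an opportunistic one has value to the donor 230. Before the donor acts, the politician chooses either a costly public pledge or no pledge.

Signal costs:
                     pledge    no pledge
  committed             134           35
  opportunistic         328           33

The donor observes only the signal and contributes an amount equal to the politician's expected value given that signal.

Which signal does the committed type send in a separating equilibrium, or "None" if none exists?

Try committed → pledge, opportunistic → no pledge:
  Under separation the donor infers type exactly: pledge → committed (pays 477), no pledge → opportunistic (pays 230).
  Committed: pledge gives 477 − 134 = 343; no pledge gives 230 − 35 = 195. No deviation. ✓
  Opportunistic: no pledge gives 230 − 33 = 197; pledge gives 477 − 328 = 149. No deviation. ✓
Both hold — the committed type sends pledge.

pledge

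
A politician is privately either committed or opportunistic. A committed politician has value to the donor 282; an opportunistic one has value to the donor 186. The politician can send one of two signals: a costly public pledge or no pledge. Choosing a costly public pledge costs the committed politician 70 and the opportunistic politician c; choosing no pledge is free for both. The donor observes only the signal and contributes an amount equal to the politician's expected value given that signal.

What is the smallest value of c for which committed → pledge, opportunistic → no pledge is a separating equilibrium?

Under separation: pledge → committed (pays 282); no pledge → opportunistic (pays 186).
Committed: 282 − 70 = 212 ≥ 186 − 0 = 186. Holds regardless of c. ✓
Opportunistic: 186 − 0 ≥ 282 − c, so c ≥ 282 − 186 = 96.

96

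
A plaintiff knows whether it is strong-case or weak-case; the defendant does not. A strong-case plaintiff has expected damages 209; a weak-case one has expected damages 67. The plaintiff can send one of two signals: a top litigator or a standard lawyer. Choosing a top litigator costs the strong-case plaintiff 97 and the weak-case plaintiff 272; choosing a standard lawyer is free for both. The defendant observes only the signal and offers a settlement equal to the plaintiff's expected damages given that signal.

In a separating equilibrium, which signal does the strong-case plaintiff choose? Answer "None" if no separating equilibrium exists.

top litigator

Try strong-case → top litigator, weak-case → standard lawyer:
  If types separate, top litigator earns payment 209 and standard lawyer earns 67.
  Strong-case: top litigator gives 209 − 97 = 112; standard lawyer gives 67 − 0 = 67. No deviation. ✓
  Weak-case: standard lawyer gives 67 − 0 = 67; top litigator gives 209 − 272 = -63. No deviation. ✓
Both hold — the strong-case type sends top litigator.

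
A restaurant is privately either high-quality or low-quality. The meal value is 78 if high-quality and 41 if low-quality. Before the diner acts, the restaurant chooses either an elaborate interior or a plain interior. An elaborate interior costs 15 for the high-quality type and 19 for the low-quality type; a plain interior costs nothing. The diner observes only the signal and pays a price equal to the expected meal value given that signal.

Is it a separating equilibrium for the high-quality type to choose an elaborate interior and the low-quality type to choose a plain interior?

Under separation the diner infers type exactly: elaborate interior → high-quality (pays 78), plain interior → low-quality (pays 41).
High-quality: elaborate interior gives 78 − 15 = 63; plain interior gives 41 − 0 = 41. No deviation. ✓
Low-quality: plain interior gives 41 − 0 = 41; elaborate interior gives 78 − 19 = 59. Would deviate. ✗

No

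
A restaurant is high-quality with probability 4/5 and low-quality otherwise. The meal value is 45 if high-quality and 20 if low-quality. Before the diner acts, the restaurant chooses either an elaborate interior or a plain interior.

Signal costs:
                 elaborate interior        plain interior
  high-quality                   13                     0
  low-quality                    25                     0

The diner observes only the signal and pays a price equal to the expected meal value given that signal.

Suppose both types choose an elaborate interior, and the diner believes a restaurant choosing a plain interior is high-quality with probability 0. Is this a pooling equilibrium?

No

At the pooled signal (elaborate interior) the diner holds the prior 4/5 and pays 4/5·45 + 1/5·20 = 40. Off-path (plain interior) belief 0 gives 0·45 + 1·20 = 20.
High-quality: elaborate interior gives 40 − 13 = 27; plain interior gives 20 − 0 = 20. Stays. ✓
Low-quality: elaborate interior gives 40 − 25 = 15; plain interior gives 20 − 0 = 20. Deviates. ✗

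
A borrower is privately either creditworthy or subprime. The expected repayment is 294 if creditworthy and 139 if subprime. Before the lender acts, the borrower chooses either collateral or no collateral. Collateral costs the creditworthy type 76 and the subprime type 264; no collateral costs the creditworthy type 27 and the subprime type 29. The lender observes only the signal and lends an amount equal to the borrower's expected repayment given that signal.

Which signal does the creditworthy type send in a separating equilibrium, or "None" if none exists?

collateral

Try creditworthy → collateral, subprime → no collateral:
  If types separate, collateral earns payment 294 and no collateral earns 139.
  Creditworthy: collateral gives 294 − 76 = 218; no collateral gives 139 − 27 = 112. No deviation. ✓
  Subprime: no collateral gives 139 − 29 = 110; collateral gives 294 − 264 = 30. No deviation. ✓
Both hold — the creditworthy type sends collateral.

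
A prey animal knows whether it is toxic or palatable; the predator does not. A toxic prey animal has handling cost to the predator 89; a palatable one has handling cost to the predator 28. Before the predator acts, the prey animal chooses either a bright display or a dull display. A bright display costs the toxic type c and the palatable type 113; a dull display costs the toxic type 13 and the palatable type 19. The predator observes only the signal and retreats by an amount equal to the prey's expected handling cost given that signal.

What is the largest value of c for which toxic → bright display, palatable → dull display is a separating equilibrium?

Under separation: bright display → toxic (pays 89); dull display → palatable (pays 28).
Palatable: 28 − 19 = 9 ≥ 89 − 113 = -24. Holds regardless of c. ✓
Toxic: 89 − c ≥ 28 − 13, so c ≤ 89 − 15 = 74.

74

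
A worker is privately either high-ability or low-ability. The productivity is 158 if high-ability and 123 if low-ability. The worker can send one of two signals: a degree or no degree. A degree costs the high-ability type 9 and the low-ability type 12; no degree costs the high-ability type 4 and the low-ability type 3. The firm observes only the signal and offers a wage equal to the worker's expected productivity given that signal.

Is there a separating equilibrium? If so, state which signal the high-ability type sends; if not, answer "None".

Try high-ability → degree, low-ability → no degree:
  If types separate, degree earns payment 158 and no degree earns 123.
  High-ability: degree gives 158 − 9 = 149; no degree gives 123 − 4 = 119. No deviation. ✓
  Low-ability: no degree gives 123 − 3 = 120; degree gives 158 − 12 = 146. Would deviate. ✗
Try high-ability → no degree, low-ability → degree:
  If types separate, no degree earns payment 158 and degree earns 123.
  High-ability: no degree gives 158 − 4 = 154; degree gives 123 − 9 = 114. No deviation. ✓
  Low-ability: degree gives 123 − 12 = 111; no degree gives 158 − 3 = 155. Would deviate. ✗
Neither assignment is incentive-compatible.

None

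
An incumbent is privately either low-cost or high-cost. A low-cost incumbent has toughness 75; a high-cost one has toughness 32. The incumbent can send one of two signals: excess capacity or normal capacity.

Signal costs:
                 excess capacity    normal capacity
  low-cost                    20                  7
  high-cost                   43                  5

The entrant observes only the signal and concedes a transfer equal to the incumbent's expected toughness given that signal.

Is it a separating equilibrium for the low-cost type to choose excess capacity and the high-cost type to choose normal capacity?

Under separation the entrant infers type exactly: excess capacity → low-cost (pays 75), normal capacity → high-cost (pays 32).
Low-cost: excess capacity gives 75 − 20 = 55; normal capacity gives 32 − 7 = 25. No deviation. ✓
High-cost: normal capacity gives 32 − 5 = 27; excess capacity gives 75 − 43 = 32. Would deviate. ✗

No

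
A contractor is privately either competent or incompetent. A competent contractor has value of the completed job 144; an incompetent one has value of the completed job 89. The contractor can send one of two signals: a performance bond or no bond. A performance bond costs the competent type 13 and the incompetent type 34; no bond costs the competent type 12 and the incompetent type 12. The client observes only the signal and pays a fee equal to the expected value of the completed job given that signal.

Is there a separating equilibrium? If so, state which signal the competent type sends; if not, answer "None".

None

Try competent → bond, incompetent → no bond:
  Under separation the client infers type exactly: bond → competent (pays 144), no bond → incompetent (pays 89).
  Competent: bond gives 144 − 13 = 131; no bond gives 89 − 12 = 77. No deviation. ✓
  Incompetent: no bond gives 89 − 12 = 77; bond gives 144 − 34 = 110. Would deviate. ✗
Try competent → no bond, incompetent → bond:
  Under separation the client infers type exactly: no bond → competent (pays 144), bond → incompetent (pays 89).
  Competent: no bond gives 144 − 12 = 132; bond gives 89 − 13 = 76. No deviation. ✓
  Incompetent: bond gives 89 − 34 = 55; no bond gives 144 − 12 = 132. Would deviate. ✗
Neither assignment is incentive-compatible.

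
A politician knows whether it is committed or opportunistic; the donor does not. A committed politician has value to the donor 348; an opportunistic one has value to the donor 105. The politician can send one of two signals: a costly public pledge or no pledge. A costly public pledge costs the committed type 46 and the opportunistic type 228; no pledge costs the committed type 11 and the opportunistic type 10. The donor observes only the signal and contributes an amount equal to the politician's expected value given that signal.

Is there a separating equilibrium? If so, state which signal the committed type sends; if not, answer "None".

Try committed → pledge, opportunistic → no pledge:
  Under separation the donor infers type exactly: pledge → committed (pays 348), no pledge → opportunistic (pays 105).
  Committed: pledge gives 348 − 46 = 302; no pledge gives 105 − 11 = 94. No deviation. ✓
  Opportunistic: no pledge gives 105 − 10 = 95; pledge gives 348 − 228 = 120. Would deviate. ✗
Try committed → no pledge, opportunistic → pledge:
  Under separation the donor infers type exactly: no pledge → committed (pays 348), pledge → opportunistic (pays 105).
  Committed: no pledge gives 348 − 11 = 337; pledge gives 105 − 46 = 59. No deviation. ✓
  Opportunistic: pledge gives 105 − 228 = -123; no pledge gives 348 − 10 = 338. Would deviate. ✗
Neither assignment is incentive-compatible.

None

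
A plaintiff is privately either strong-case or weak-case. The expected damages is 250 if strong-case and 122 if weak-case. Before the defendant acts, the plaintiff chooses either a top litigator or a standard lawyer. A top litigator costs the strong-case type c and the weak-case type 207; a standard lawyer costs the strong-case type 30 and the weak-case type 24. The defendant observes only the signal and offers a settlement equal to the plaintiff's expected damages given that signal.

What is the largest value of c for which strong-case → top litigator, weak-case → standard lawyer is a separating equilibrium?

158

Under separation: top litigator → strong-case (pays 250); standard lawyer → weak-case (pays 122).
Weak-case: 122 − 24 = 98 ≥ 250 − 207 = 43. Holds regardless of c. ✓
Strong-case: 250 − c ≥ 122 − 30, so c ≤ 250 − 92 = 158.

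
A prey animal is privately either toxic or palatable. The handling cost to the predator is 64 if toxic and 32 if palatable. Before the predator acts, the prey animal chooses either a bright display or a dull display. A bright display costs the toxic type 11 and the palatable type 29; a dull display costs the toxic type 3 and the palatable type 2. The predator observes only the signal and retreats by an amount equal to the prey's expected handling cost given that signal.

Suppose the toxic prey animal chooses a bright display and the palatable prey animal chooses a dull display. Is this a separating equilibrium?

No

If types separate, bright display earns payment 64 and dull display earns 32.
Toxic: bright display gives 64 − 11 = 53; dull display gives 32 − 3 = 29. No deviation. ✓
Palatable: dull display gives 32 − 2 = 30; bright display gives 64 − 29 = 35. Would deviate. ✗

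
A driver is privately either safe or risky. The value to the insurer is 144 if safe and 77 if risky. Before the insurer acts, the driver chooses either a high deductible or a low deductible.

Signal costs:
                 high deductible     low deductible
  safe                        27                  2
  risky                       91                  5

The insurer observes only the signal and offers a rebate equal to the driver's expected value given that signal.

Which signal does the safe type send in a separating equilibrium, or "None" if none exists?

high deductible

Try safe → high deductible, risky → low deductible:
  Under separation the insurer infers type exactly: high deductible → safe (pays 144), low deductible → risky (pays 77).
  Safe: high deductible gives 144 − 27 = 117; low deductible gives 77 − 2 = 75. No deviation. ✓
  Risky: low deductible gives 77 − 5 = 72; high deductible gives 144 − 91 = 53. No deviation. ✓
Both hold — the safe type sends high deductible.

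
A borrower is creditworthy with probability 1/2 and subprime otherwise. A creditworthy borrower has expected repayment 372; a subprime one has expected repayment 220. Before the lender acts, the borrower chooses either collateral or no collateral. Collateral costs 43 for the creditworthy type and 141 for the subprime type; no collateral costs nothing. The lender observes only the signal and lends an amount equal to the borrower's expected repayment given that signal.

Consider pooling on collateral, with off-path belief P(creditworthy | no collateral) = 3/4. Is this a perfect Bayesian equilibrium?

No

On the equilibrium path (collateral) the lender holds the prior 1/2 and pays 1/2·372 + 1/2·220 = 296. Off-path (no collateral) belief 3/4 gives 3/4·372 + 1/4·220 = 334.
Creditworthy: collateral gives 296 − 43 = 253; no collateral gives 334 − 0 = 334. Deviates. ✗
Subprime: collateral gives 296 − 141 = 155; no collateral gives 334 − 0 = 334. Deviates. ✗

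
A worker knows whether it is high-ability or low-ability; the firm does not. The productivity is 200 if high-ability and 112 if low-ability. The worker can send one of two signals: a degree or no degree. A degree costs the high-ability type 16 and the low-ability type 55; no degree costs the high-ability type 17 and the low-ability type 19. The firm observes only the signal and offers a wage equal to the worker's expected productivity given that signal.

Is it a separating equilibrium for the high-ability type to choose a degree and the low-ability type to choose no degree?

Under separation the firm infers type exactly: degree → high-ability (pays 200), no degree → low-ability (pays 112).
High-ability: degree gives 200 − 16 = 184; no degree gives 112 − 17 = 95. No deviation. ✓
Low-ability: no degree gives 112 − 19 = 93; degree gives 200 − 55 = 145. Would deviate. ✗

No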